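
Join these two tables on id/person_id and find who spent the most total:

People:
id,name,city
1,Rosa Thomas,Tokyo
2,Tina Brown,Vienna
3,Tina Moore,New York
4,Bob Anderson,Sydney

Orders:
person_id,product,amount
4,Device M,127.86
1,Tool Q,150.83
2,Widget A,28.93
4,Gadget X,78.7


Join on: people.id = orders.person_id

Joined rows:
  Bob Anderson (Sydney) bought Device M for $127.86
  Rosa Thomas (Tokyo) bought Tool Q for $150.83
  Tina Brown (Vienna) bought Widget A for $28.93
  Bob Anderson (Sydney) bought Gadget X for $78.7

Total per person:
  Bob Anderson: $206.56
  Rosa Thomas: $150.83
  Tina Brown: $28.93

Top spender: Bob Anderson ($206.56)

Bob Anderson ($206.56)


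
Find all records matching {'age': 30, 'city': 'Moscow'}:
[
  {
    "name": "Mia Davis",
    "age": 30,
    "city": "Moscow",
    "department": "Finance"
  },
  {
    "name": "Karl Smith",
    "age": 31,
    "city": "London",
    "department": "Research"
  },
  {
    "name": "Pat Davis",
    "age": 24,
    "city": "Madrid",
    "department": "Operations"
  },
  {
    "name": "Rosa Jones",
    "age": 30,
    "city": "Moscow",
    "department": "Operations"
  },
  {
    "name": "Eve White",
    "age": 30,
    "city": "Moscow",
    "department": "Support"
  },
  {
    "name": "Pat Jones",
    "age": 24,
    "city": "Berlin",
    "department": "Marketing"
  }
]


Search criteria: {'age': 30, 'city': 'Moscow'}

Checking 6 records:
  Mia Davis: {age: 30, city: Moscow} <-- MATCH
  Karl Smith: {age: 31, city: London}
  Pat Davis: {age: 24, city: Madrid}
  Rosa Jones: {age: 30, city: Moscow} <-- MATCH
  Eve White: {age: 30, city: Moscow} <-- MATCH
  Pat Jones: {age: 24, city: Berlin}

Matches: ["Mia Davis", "Rosa Jones", "Eve White"]

["Mia Davis", "Rosa Jones", "Eve White"]


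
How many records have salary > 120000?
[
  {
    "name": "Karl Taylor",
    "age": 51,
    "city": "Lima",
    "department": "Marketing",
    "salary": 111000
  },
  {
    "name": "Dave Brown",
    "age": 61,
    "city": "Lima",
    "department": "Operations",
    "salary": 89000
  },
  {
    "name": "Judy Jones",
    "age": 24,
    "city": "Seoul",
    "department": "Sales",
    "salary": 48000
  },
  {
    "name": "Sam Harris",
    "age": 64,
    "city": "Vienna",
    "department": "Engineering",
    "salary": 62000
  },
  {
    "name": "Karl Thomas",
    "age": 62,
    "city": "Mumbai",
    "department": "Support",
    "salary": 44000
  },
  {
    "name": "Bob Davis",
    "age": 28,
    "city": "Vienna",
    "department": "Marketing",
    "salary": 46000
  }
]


Data: 6 records
Condition: salary > 120000

Checking each record:
  Karl Taylor: 111000
  Dave Brown: 89000
  Judy Jones: 48000
  Sam Harris: 62000
  Karl Thomas: 44000
  Bob Davis: 46000

Count: 0

0


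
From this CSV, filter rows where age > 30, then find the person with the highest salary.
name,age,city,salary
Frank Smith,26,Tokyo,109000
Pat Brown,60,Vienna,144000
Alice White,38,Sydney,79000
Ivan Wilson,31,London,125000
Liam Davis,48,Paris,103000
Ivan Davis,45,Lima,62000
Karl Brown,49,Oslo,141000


Filter: age > 30
Sort by: salary (descending)

Filtered records (6):
  Pat Brown, age 60, salary $144000
  Karl Brown, age 49, salary $141000
  Ivan Wilson, age 31, salary $125000
  Liam Davis, age 48, salary $103000
  Alice White, age 38, salary $79000
  Ivan Davis, age 45, salary $62000

Highest salary: Pat Brown ($144000)

Pat Brown


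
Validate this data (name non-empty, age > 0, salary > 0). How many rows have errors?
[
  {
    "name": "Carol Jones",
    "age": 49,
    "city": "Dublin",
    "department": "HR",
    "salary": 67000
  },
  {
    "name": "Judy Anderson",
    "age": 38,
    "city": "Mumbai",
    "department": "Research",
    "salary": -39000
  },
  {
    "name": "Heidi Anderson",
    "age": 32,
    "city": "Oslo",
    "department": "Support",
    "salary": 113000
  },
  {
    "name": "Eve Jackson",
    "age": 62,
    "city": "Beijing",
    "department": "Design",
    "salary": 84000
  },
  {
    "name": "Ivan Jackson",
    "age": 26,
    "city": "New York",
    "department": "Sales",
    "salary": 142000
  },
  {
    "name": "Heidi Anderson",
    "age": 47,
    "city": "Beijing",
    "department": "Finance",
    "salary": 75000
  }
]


Validating 6 records:
Rules: name non-empty, age > 0, salary > 0

  Row 1 (Carol Jones): OK
  Row 2 (Judy Anderson): negative salary: -39000
  Row 3 (Heidi Anderson): OK
  Row 4 (Eve Jackson): OK
  Row 5 (Ivan Jackson): OK
  Row 6 (Heidi Anderson): OK

Total errors: 1

1 errors


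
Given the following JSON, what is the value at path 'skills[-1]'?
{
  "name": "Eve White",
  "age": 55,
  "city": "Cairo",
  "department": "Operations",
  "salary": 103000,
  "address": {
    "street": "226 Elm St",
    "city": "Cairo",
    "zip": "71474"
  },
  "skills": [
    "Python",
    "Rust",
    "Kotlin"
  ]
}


Query: skills[-1]
Path: skills -> last element
Value: Kotlin

Kotlin


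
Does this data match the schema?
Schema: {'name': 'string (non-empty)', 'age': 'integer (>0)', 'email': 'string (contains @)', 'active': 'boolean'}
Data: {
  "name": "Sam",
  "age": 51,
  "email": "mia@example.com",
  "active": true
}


Validating each field against schema:
  name: OK (non-empty string)
  age: OK (positive integer)
  email: OK (string with @)
  active: OK (boolean)

Result: VALID

VALID


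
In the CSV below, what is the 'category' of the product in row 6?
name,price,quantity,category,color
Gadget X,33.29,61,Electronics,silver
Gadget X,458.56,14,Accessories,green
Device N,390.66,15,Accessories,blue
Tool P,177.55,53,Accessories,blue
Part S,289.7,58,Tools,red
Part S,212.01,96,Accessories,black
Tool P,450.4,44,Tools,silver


Query: Row 6 ('Part S'), column 'category'
Value: Accessories

Accessories


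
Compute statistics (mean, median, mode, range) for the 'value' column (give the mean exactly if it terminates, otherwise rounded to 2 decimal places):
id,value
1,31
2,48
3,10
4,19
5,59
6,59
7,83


Data: [31, 48, 10, 19, 59, 59, 83]
Count: 7
Sum: 309
Mean: 309/7 ≈ 44.14 (rounded to 2 decimal places)
Sorted: [10, 19, 31, 48, 59, 59, 83]
Median: 48.0
Mode: 59 (2 times)
Range: 83 - 10 = 73
Min: 10, Max: 83

mean≈44.14, median=48.0, mode=59, range=73


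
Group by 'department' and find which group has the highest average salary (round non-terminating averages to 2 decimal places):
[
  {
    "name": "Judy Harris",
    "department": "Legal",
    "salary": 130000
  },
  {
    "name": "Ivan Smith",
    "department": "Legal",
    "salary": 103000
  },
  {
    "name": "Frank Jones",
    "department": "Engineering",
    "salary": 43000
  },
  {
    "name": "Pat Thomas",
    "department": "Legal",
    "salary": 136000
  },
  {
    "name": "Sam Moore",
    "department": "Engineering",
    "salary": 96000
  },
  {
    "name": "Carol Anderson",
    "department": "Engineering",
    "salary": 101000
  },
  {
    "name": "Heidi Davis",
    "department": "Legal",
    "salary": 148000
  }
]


Group by: department

Groups:
  Engineering: 3 people, avg salary = 240000/3 = $80000
  Legal: 4 people, avg salary = 517000/4 = $129250

Highest average salary: Legal ($129250)

Legal ($129250)


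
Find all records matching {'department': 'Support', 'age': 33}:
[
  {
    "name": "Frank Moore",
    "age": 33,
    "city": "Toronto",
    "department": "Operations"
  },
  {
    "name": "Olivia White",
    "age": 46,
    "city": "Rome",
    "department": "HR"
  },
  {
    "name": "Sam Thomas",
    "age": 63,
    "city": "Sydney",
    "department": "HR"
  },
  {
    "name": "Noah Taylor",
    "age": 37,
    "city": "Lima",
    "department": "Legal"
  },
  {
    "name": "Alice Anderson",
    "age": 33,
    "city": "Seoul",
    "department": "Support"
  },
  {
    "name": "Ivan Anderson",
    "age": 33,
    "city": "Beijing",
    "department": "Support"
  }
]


Search criteria: {'department': 'Support', 'age': 33}

Checking 6 records:
  Frank Moore: {department: Operations, age: 33}
  Olivia White: {department: HR, age: 46}
  Sam Thomas: {department: HR, age: 63}
  Noah Taylor: {department: Legal, age: 37}
  Alice Anderson: {department: Support, age: 33} <-- MATCH
  Ivan Anderson: {department: Support, age: 33} <-- MATCH

Matches: ["Alice Anderson", "Ivan Anderson"]

["Alice Anderson", "Ivan Anderson"]


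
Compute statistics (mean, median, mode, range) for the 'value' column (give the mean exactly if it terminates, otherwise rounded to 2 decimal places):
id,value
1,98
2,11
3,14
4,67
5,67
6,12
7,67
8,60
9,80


Data: [98, 11, 14, 67, 67, 12, 67, 60, 80]
Count: 9
Sum: 476
Mean: 476/9 ≈ 52.89 (rounded to 2 decimal places)
Sorted: [11, 12, 14, 60, 67, 67, 67, 80, 98]
Median: 67.0
Mode: 67 (3 times)
Range: 98 - 11 = 87
Min: 11, Max: 98

mean≈52.89, median=67.0, mode=67, range=87


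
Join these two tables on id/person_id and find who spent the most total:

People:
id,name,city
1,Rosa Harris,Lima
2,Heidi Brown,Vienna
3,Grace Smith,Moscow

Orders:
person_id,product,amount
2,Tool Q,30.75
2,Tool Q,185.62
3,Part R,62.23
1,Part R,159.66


Join on: people.id = orders.person_id

Joined rows:
  Heidi Brown (Vienna) bought Tool Q for $30.75
  Heidi Brown (Vienna) bought Tool Q for $185.62
  Grace Smith (Moscow) bought Part R for $62.23
  Rosa Harris (Lima) bought Part R for $159.66

Total per person:
  Heidi Brown: $216.37
  Rosa Harris: $159.66
  Grace Smith: $62.23

Top spender: Heidi Brown ($216.37)

Heidi Brown ($216.37)


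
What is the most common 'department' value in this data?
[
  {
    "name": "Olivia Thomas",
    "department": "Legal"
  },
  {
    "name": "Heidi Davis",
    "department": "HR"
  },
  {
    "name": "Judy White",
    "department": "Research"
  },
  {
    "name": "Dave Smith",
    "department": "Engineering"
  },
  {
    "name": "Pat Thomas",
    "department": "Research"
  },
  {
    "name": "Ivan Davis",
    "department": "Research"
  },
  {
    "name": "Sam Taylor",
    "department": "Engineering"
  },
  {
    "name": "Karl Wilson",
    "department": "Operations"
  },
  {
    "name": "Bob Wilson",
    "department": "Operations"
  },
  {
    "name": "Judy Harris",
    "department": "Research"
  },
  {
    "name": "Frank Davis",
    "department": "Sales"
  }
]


Counting 'department' values across 11 records:

  Research: 4 ####
  Engineering: 2 ##
  Operations: 2 ##
  Legal: 1 #
  HR: 1 #
  Sales: 1 #

Most common: Research (4 times)

Research (4 times)


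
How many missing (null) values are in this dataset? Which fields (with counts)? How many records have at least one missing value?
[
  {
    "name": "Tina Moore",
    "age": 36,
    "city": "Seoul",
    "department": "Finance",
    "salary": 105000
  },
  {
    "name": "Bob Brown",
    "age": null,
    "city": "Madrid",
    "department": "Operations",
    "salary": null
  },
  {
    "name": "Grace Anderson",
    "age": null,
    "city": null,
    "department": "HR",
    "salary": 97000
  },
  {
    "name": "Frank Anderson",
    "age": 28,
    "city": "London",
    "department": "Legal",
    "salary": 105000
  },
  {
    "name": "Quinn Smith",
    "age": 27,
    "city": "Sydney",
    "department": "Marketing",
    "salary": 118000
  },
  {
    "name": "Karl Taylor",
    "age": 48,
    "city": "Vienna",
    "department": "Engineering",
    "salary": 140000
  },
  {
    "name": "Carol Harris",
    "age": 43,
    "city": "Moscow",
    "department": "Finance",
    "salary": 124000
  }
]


Checking for missing (null) values in 7 records:

  Tina Moore: complete
  Bob Brown: age, salary
  Grace Anderson: age, city
  Frank Anderson: complete
  Quinn Smith: complete
  Karl Taylor: complete
  Carol Harris: complete

Per field:
  name: 0 missing
  age: 2 missing
  city: 1 missing
  department: 0 missing
  salary: 1 missing

Total missing values: 4
Records with any missing: 2

4 missing values (age: 2, city: 1, salary: 1); 2 incomplete records


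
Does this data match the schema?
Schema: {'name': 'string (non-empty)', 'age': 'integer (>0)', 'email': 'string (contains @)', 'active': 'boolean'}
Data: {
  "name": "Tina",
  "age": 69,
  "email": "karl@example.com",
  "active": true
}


Validating each field against schema:
  name: OK (non-empty string)
  age: OK (positive integer)
  email: OK (string with @)
  active: OK (boolean)

Result: VALID

VALID


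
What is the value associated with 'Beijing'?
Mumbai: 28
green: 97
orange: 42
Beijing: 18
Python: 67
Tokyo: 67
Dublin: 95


Looking up key 'Beijing'
Value: 18

18


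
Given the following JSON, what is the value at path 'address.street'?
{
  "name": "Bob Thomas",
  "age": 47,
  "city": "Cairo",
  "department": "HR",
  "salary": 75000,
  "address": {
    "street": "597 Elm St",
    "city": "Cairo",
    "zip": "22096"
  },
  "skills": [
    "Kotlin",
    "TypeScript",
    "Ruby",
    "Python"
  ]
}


Query: address.street
Path: address -> street
Value: 597 Elm St

597 Elm St


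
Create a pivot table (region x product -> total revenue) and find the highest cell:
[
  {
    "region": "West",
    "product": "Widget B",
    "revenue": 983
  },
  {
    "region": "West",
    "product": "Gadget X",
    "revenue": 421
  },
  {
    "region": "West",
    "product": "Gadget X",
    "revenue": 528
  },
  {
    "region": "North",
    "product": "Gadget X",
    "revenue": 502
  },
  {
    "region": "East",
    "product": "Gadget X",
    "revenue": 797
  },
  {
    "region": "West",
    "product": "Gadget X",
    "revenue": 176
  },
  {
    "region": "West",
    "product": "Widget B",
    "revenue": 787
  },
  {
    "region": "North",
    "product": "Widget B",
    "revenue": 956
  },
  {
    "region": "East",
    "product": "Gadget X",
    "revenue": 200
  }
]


Pivot: region (rows) x product (columns) -> total revenue

     Gadget X      Widget B    
East           997             0  
North          502           956  
West          1125          1770  

Highest: West / Widget B = $1770

West / Widget B = $1770


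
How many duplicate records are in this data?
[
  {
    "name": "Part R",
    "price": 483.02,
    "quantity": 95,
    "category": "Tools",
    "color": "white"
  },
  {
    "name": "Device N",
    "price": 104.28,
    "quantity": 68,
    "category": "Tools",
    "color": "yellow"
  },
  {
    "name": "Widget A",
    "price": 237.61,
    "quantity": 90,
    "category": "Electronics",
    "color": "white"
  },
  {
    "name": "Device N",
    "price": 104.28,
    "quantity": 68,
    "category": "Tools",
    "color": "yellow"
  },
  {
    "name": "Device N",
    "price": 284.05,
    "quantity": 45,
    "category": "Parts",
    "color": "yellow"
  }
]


Checking 5 records for duplicates:

  Row 1: Part R ($483.02, qty 95)
  Row 2: Device N ($104.28, qty 68)
  Row 3: Widget A ($237.61, qty 90)
  Row 4: Device N ($104.28, qty 68) <-- DUPLICATE
  Row 5: Device N ($284.05, qty 45)

Duplicates found: 1
Unique records: 4

1 duplicates, 4 unique


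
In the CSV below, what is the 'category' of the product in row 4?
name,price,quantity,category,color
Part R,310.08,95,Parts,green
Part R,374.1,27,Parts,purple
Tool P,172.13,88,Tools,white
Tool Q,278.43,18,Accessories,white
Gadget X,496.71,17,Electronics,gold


Query: Row 4 ('Tool Q'), column 'category'
Value: Accessories

Accessories


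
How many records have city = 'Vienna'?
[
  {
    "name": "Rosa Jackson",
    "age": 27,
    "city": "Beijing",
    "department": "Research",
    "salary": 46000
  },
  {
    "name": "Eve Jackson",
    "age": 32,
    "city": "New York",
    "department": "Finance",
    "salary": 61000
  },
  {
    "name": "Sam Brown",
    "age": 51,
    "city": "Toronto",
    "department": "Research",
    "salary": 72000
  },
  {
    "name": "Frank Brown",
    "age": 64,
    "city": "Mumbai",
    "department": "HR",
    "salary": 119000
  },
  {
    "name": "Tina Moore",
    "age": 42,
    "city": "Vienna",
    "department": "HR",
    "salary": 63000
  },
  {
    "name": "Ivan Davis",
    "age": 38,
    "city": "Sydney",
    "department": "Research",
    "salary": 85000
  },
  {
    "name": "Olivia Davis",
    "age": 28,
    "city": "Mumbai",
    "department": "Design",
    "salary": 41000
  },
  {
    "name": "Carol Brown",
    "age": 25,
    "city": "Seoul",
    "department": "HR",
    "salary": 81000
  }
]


Data: 8 records
Condition: city = 'Vienna'

Checking each record:
  Rosa Jackson: Beijing
  Eve Jackson: New York
  Sam Brown: Toronto
  Frank Brown: Mumbai
  Tina Moore: Vienna MATCH
  Ivan Davis: Sydney
  Olivia Davis: Mumbai
  Carol Brown: Seoul

Count: 1

1


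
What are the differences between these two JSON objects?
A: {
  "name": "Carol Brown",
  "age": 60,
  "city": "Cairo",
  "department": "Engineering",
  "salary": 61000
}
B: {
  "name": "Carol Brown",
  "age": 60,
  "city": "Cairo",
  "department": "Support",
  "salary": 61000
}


Comparing each field (in key order):
  name: same
  age: same
  city: same
  department: DIFFERENT
  salary: same
Differences:
  department: Engineering -> Support

1 field(s) changed

1 change: department


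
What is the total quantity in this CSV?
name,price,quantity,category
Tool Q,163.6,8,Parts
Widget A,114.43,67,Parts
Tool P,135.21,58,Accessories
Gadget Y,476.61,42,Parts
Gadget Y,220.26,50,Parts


Computing total quantity:
Values: [8, 67, 58, 42, 50]
Sum = 225

225


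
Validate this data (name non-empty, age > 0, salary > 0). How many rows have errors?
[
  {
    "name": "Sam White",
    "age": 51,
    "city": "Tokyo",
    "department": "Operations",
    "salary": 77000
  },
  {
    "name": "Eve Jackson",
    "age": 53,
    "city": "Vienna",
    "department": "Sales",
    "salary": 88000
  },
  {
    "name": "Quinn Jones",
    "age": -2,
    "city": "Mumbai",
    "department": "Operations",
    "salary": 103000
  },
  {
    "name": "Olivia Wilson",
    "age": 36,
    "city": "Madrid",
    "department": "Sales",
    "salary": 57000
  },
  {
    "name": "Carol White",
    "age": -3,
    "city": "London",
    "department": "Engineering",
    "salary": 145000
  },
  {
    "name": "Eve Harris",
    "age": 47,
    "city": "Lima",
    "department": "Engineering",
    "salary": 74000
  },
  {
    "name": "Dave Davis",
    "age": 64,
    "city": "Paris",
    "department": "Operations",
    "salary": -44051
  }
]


Validating 7 records:
Rules: name non-empty, age > 0, salary > 0

  Row 1 (Sam White): OK
  Row 2 (Eve Jackson): OK
  Row 3 (Quinn Jones): negative age: -2
  Row 4 (Olivia Wilson): OK
  Row 5 (Carol White): negative age: -3
  Row 6 (Eve Harris): OK
  Row 7 (Dave Davis): negative salary: -44051

Total errors: 3

3 errors


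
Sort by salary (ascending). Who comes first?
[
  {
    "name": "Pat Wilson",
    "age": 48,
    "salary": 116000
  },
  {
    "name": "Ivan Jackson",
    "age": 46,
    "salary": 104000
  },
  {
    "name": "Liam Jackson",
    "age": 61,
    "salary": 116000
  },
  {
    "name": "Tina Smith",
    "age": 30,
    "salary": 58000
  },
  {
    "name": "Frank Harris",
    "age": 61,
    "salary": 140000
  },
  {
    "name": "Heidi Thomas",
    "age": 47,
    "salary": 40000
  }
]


Sort by: salary (ascending)

Sorted order:
  1. Heidi Thomas (salary = 40000)
  2. Tina Smith (salary = 58000)
  3. Ivan Jackson (salary = 104000)
  4. Pat Wilson (salary = 116000)
  5. Liam Jackson (salary = 116000)
  6. Frank Harris (salary = 140000)

First: Heidi Thomas

Heidi Thomas


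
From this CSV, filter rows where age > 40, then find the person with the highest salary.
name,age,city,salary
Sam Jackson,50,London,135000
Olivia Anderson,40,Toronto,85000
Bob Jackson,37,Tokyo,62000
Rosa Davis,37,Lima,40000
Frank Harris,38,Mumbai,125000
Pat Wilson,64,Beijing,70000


Filter: age > 40
Sort by: salary (descending)

Filtered records (2):
  Sam Jackson, age 50, salary $135000
  Pat Wilson, age 64, salary $70000

Highest salary: Sam Jackson ($135000)

Sam Jackson


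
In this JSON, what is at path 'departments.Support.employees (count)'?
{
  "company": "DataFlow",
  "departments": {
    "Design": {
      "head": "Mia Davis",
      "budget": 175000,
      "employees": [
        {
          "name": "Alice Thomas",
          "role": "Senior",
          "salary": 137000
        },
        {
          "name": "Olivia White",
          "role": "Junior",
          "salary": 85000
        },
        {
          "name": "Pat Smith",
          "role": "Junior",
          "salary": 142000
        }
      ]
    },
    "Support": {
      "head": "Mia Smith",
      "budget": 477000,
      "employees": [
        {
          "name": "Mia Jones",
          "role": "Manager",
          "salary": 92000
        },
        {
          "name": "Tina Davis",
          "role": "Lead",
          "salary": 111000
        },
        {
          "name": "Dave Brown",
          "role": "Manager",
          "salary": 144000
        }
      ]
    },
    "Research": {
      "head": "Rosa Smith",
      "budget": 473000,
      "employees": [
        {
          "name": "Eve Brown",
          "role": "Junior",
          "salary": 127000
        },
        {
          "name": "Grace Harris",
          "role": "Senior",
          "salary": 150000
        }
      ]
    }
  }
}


Path: departments.Support.employees (count)

Navigate:
  -> departments
  -> Support
  -> employees (array, length 3)

3


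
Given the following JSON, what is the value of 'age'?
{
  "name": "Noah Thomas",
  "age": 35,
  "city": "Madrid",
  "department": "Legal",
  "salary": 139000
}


Looking up field 'age'
Value: 35

35


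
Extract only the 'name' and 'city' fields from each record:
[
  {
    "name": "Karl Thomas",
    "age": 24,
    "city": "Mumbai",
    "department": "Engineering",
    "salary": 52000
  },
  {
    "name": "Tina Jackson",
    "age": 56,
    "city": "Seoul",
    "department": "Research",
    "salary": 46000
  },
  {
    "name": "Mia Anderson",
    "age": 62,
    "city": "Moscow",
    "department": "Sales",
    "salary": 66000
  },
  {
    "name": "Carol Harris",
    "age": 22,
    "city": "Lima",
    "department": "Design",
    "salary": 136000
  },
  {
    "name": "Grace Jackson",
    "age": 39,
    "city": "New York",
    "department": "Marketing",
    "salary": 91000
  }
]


Original: 5 records with fields: name, age, city, department, salary
Keep: ['name', 'city']
Drop: ['age', 'department', 'salary']
Result: 5 records, 2 fields each

[
  {
    "name": "Karl Thomas",
    "city": "Mumbai"
  },
  {
    "name": "Tina Jackson",
    "city": "Seoul"
  },
  {
    "name": "Mia Anderson",
    "city": "Moscow"
  },
  {
    "name": "Carol Harris",
    "city": "Lima"
  },
  {
    "name": "Grace Jackson",
    "city": "New York"
  }
]


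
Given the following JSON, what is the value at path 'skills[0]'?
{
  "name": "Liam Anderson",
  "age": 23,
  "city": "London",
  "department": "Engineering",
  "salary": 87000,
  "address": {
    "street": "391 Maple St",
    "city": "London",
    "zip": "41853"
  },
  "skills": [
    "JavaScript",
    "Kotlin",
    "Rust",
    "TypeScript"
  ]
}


Query: skills[0]
Path: skills -> first element
Value: JavaScript

JavaScript


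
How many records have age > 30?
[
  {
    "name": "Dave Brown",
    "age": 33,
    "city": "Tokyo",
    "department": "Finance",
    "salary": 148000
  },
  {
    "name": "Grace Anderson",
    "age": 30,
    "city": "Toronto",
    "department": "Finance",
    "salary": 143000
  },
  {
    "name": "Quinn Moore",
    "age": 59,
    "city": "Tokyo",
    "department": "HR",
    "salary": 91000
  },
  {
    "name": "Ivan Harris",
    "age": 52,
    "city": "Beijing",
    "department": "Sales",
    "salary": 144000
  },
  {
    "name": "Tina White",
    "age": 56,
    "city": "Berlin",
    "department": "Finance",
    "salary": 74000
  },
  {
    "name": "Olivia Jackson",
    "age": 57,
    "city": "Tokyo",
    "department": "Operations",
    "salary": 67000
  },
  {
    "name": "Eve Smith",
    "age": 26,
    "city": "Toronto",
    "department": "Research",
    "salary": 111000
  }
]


Data: 7 records
Condition: age > 30

Checking each record:
  Dave Brown: 33 MATCH
  Grace Anderson: 30
  Quinn Moore: 59 MATCH
  Ivan Harris: 52 MATCH
  Tina White: 56 MATCH
  Olivia Jackson: 57 MATCH
  Eve Smith: 26

Count: 5

5


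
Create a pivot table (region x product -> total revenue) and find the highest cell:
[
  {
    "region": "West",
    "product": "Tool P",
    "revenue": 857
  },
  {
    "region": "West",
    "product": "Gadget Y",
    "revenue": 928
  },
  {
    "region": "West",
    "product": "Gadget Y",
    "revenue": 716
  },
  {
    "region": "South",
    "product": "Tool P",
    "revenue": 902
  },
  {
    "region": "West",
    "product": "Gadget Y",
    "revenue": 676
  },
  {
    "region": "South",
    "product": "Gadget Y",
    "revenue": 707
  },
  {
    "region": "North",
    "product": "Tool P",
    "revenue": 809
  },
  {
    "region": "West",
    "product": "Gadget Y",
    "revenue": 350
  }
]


Pivot: region (rows) x product (columns) -> total revenue

     Gadget Y      Tool P      
North            0           809  
South          707           902  
West          2670           857  

Highest: West / Gadget Y = $2670

West / Gadget Y = $2670


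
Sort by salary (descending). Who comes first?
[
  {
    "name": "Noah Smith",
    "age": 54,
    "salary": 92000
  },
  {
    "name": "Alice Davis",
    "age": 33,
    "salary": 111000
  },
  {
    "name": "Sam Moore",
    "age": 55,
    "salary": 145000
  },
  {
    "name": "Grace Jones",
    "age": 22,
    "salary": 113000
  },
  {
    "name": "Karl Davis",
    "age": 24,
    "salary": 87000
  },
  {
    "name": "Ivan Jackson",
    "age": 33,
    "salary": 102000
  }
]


Sort by: salary (descending)

Sorted order:
  1. Sam Moore (salary = 145000)
  2. Grace Jones (salary = 113000)
  3. Alice Davis (salary = 111000)
  4. Ivan Jackson (salary = 102000)
  5. Noah Smith (salary = 92000)
  6. Karl Davis (salary = 87000)

First: Sam Moore

Sam Moore


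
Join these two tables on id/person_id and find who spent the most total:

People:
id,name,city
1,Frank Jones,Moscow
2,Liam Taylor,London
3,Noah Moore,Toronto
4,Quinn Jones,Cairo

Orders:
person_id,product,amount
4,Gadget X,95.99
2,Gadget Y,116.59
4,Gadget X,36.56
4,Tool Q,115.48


Join on: people.id = orders.person_id

Joined rows:
  Quinn Jones (Cairo) bought Gadget X for $95.99
  Liam Taylor (London) bought Gadget Y for $116.59
  Quinn Jones (Cairo) bought Gadget X for $36.56
  Quinn Jones (Cairo) bought Tool Q for $115.48

Total per person:
  Quinn Jones: $248.03
  Liam Taylor: $116.59

Top spender: Quinn Jones ($248.03)

Quinn Jones ($248.03)


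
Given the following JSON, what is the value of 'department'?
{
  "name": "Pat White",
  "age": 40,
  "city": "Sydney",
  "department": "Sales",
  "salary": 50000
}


Looking up field 'department'
Value: Sales

Sales


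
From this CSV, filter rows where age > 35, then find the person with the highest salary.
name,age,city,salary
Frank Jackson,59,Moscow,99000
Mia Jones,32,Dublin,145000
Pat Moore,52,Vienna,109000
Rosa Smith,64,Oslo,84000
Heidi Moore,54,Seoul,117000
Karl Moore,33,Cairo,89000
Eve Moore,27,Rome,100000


Filter: age > 35
Sort by: salary (descending)

Filtered records (4):
  Heidi Moore, age 54, salary $117000
  Pat Moore, age 52, salary $109000
  Frank Jackson, age 59, salary $99000
  Rosa Smith, age 64, salary $84000

Highest salary: Heidi Moore ($117000)

Heidi Moore


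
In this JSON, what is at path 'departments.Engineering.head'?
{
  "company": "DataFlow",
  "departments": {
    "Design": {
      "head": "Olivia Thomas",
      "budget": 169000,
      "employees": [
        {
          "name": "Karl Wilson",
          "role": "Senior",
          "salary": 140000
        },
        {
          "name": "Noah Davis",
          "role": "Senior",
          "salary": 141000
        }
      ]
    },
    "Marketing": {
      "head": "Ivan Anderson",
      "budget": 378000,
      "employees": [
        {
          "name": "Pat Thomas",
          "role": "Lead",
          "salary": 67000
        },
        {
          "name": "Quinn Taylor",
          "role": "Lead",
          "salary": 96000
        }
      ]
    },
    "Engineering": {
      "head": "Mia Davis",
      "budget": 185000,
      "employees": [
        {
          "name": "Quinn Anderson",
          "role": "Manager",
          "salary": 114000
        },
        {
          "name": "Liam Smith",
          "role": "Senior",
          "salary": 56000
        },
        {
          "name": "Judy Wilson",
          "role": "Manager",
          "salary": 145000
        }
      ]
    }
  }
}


Path: departments.Engineering.head

Navigate:
  -> departments
  -> Engineering
  -> head = 'Mia Davis'

Mia Davis


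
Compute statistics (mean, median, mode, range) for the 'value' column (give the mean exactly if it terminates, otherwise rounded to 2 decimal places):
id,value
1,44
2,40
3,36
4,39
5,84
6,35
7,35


Data: [44, 40, 36, 39, 84, 35, 35]
Count: 7
Sum: 313
Mean: 313/7 ≈ 44.71 (rounded to 2 decimal places)
Sorted: [35, 35, 36, 39, 40, 44, 84]
Median: 39.0
Mode: 35 (2 times)
Range: 84 - 35 = 49
Min: 35, Max: 84

mean≈44.71, median=39.0, mode=35, range=49


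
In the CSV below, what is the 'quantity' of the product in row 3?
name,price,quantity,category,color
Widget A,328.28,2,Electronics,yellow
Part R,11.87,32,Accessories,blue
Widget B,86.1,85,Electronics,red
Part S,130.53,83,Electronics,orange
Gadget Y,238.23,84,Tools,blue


Query: Row 3 ('Widget B'), column 'quantity'
Value: 85

85


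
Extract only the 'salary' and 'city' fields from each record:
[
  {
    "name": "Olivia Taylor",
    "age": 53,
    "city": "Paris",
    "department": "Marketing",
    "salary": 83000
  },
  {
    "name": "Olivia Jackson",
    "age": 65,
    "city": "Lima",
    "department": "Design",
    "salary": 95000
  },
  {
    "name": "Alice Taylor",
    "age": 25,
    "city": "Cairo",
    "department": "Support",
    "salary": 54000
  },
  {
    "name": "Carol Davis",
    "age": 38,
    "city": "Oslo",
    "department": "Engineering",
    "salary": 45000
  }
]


Original: 4 records with fields: name, age, city, department, salary
Keep: ['salary', 'city']
Drop: ['name', 'age', 'department']
Result: 4 records, 2 fields each

[
  {
    "salary": 83000,
    "city": "Paris"
  },
  {
    "salary": 95000,
    "city": "Lima"
  },
  {
    "salary": 54000,
    "city": "Cairo"
  },
  {
    "salary": 45000,
    "city": "Oslo"
  }
]


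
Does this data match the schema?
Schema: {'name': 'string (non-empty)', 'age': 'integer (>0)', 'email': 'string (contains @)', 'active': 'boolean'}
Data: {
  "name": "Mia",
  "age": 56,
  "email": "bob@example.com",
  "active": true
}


Validating each field against schema:
  name: OK (non-empty string)
  age: OK (positive integer)
  email: OK (string with @)
  active: OK (boolean)

Result: VALID

VALID


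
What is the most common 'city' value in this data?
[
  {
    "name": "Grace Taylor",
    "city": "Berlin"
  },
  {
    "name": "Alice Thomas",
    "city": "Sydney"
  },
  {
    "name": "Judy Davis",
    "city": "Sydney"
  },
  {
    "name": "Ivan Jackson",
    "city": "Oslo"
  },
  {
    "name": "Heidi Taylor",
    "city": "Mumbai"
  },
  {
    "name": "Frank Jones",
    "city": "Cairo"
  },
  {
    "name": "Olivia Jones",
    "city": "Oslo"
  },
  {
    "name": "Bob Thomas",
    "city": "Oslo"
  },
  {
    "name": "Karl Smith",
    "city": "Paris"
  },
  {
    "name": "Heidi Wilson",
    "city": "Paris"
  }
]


Counting 'city' values across 10 records:

  Oslo: 3 ###
  Sydney: 2 ##
  Paris: 2 ##
  Berlin: 1 #
  Mumbai: 1 #
  Cairo: 1 #

Most common: Oslo (3 times)

Oslo (3 times)


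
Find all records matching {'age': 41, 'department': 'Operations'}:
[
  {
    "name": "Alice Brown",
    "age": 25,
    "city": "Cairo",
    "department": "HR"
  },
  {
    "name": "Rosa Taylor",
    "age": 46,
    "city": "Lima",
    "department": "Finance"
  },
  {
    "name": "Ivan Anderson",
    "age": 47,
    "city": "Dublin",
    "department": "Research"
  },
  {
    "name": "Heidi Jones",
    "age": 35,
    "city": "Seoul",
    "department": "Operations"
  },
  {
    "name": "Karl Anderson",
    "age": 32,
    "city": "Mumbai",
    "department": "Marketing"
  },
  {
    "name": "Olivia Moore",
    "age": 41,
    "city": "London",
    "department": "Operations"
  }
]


Search criteria: {'age': 41, 'department': 'Operations'}

Checking 6 records:
  Alice Brown: {age: 25, department: HR}
  Rosa Taylor: {age: 46, department: Finance}
  Ivan Anderson: {age: 47, department: Research}
  Heidi Jones: {age: 35, department: Operations}
  Karl Anderson: {age: 32, department: Marketing}
  Olivia Moore: {age: 41, department: Operations} <-- MATCH

Matches: ["Olivia Moore"]

["Olivia Moore"]


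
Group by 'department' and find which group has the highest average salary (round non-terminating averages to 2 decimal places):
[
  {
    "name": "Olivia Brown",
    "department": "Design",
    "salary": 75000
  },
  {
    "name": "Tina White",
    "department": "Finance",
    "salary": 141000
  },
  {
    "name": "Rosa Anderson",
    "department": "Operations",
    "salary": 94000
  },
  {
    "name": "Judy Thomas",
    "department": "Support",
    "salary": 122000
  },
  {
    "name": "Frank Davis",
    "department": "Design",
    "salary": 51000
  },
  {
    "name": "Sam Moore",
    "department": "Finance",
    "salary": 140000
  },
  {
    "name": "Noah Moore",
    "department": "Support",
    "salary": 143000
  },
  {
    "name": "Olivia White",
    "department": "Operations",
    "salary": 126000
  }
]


Group by: department

Groups:
  Design: 2 people, avg salary = 126000/2 = $63000
  Finance: 2 people, avg salary = 281000/2 = $140500
  Operations: 2 people, avg salary = 220000/2 = $110000
  Support: 2 people, avg salary = 265000/2 = $132500

Highest average salary: Finance ($140500)

Finance ($140500)


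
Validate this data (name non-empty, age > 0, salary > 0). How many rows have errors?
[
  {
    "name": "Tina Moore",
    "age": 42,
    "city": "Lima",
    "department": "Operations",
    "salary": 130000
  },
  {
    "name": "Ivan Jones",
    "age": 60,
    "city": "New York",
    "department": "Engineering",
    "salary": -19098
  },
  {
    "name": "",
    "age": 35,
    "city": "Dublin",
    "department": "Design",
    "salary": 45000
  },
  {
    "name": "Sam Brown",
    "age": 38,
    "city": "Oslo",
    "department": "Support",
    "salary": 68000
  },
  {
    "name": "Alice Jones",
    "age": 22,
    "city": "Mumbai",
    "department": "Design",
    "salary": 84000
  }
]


Validating 5 records:
Rules: name non-empty, age > 0, salary > 0

  Row 1 (Tina Moore): OK
  Row 2 (Ivan Jones): negative salary: -19098
  Row 3 (???): empty name
  Row 4 (Sam Brown): OK
  Row 5 (Alice Jones): OK

Total errors: 2

2 errors


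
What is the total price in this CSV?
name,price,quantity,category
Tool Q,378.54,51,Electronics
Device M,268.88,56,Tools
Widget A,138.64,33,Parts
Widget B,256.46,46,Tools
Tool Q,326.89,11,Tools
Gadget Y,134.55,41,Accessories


Computing total price:
Values: [378.54, 268.88, 138.64, 256.46, 326.89, 134.55]
Sum = 1503.96

1503.96


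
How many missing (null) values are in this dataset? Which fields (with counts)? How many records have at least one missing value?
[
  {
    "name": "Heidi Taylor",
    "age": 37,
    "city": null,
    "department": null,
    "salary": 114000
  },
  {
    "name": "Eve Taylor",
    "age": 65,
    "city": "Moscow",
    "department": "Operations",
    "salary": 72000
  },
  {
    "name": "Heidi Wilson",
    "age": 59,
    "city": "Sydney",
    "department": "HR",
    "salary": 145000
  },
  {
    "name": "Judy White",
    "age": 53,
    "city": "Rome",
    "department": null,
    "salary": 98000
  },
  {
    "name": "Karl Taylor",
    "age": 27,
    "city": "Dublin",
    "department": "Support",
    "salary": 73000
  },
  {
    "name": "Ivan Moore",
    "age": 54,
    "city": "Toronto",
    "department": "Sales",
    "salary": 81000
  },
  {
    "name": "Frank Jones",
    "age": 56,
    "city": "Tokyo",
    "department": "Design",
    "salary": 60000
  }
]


Checking for missing (null) values in 7 records:

  Heidi Taylor: city, department
  Eve Taylor: complete
  Heidi Wilson: complete
  Judy White: department
  Karl Taylor: complete
  Ivan Moore: complete
  Frank Jones: complete

Per field:
  name: 0 missing
  age: 0 missing
  city: 1 missing
  department: 2 missing
  salary: 0 missing

Total missing values: 3
Records with any missing: 2

3 missing values (city: 1, department: 2); 2 incomplete records


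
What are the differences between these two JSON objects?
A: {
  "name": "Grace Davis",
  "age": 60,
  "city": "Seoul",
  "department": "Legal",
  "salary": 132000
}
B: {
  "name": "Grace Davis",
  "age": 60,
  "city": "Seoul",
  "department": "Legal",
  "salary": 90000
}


Comparing each field (in key order):
  name: same
  age: same
  city: same
  department: same
  salary: DIFFERENT
Differences:
  salary: 132000 -> 90000

1 field(s) changed

1 change: salary


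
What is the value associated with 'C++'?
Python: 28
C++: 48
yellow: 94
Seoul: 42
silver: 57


Looking up key 'C++'
Value: 48

48


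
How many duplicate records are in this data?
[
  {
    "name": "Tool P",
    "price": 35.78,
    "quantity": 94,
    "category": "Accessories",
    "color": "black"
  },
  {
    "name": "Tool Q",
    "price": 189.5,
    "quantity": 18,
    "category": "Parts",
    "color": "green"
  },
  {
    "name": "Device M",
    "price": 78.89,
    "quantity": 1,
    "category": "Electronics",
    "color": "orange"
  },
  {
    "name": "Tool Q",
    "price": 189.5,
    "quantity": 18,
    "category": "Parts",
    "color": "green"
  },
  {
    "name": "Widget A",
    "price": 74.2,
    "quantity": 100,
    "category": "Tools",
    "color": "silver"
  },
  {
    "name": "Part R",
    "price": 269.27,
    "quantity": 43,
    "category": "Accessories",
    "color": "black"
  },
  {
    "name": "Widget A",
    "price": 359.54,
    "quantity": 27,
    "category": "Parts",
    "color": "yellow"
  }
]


Checking 7 records for duplicates:

  Row 1: Tool P ($35.78, qty 94)
  Row 2: Tool Q ($189.5, qty 18)
  Row 3: Device M ($78.89, qty 1)
  Row 4: Tool Q ($189.5, qty 18) <-- DUPLICATE
  Row 5: Widget A ($74.2, qty 100)
  Row 6: Part R ($269.27, qty 43)
  Row 7: Widget A ($359.54, qty 27)

Duplicates found: 1
Unique records: 6

1 duplicates, 6 unique


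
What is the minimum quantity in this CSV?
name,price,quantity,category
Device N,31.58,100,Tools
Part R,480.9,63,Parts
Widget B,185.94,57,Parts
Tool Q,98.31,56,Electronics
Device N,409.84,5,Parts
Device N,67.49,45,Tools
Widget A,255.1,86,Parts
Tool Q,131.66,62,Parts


Computing minimum quantity:
Values: [100, 63, 57, 56, 5, 45, 86, 62]
Min = 5

5


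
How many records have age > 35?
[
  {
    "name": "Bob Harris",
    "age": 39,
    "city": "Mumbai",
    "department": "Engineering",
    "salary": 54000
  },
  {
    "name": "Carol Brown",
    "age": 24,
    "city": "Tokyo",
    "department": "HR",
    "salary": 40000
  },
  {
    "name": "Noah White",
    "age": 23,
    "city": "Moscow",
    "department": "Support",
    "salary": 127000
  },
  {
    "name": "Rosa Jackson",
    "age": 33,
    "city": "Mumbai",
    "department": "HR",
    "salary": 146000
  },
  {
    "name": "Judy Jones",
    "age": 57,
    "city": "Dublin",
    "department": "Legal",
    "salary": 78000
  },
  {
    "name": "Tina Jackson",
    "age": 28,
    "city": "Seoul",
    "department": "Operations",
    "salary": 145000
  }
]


Data: 6 records
Condition: age > 35

Checking each record:
  Bob Harris: 39 MATCH
  Carol Brown: 24
  Noah White: 23
  Rosa Jackson: 33
  Judy Jones: 57 MATCH
  Tina Jackson: 28

Count: 2

2


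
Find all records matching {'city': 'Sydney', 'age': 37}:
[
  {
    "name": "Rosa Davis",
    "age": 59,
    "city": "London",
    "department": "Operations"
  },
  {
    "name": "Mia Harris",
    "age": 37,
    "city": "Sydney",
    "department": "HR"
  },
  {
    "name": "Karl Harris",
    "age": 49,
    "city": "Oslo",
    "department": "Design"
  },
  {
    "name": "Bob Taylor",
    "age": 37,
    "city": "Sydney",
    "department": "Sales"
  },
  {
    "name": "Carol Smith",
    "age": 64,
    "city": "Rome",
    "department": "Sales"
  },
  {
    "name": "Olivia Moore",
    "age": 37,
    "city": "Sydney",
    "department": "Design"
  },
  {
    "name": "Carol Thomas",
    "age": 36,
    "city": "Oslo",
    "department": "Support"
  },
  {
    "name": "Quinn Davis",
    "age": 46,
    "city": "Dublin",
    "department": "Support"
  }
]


Search criteria: {'city': 'Sydney', 'age': 37}

Checking 8 records:
  Rosa Davis: {city: London, age: 59}
  Mia Harris: {city: Sydney, age: 37} <-- MATCH
  Karl Harris: {city: Oslo, age: 49}
  Bob Taylor: {city: Sydney, age: 37} <-- MATCH
  Carol Smith: {city: Rome, age: 64}
  Olivia Moore: {city: Sydney, age: 37} <-- MATCH
  Carol Thomas: {city: Oslo, age: 36}
  Quinn Davis: {city: Dublin, age: 46}

Matches: ["Mia Harris", "Bob Taylor", "Olivia Moore"]

["Mia Harris", "Bob Taylor", "Olivia Moore"]
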